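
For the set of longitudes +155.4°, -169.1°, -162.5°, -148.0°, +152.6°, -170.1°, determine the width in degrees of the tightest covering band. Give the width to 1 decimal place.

Sort the longitudes: -170.1°, -169.1°, -162.5°, -148.0°, +152.6°, +155.4°.
Eastward gaps between consecutive values (wrapping around): 1.0°, 6.6°, 14.5°, 300.6°, 2.8°, 34.5°.
Largest gap = 300.6° ⇒ minimal covering band is its complement: 360° − 300.6° = 59.4°.
Band runs from +152.6° eastward to -148.0°, crossing the antimeridian.

59.4°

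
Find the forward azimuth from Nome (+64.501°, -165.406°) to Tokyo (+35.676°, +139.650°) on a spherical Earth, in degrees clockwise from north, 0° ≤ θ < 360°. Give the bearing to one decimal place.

Δλ = 139.650 − -165.406 = 305.056°; wrapped into (−180°, 180°]: -54.944°.
θ = atan2( sin Δλ · cos φ₂ , cos φ₁ · sin φ₂ − sin φ₁ · cos φ₂ · cos Δλ )
  = atan2(-0.66496, -0.17007) = -104.346° → normalised to [0°, 360°): 255.654°.

255.7°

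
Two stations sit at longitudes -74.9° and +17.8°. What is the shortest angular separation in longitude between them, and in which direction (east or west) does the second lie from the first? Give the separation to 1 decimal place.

Raw difference: 17.8 − -74.9 = 92.7°.
Normalise into (−180°, 180°]: 92.7° stays 92.7°.
Positive ⇒ the second point lies to the east; separation 92.7°.

92.7° east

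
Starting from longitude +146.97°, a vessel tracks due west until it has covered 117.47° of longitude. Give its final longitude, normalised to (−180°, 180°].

Start at +146.97°; shift −117.47° → +29.50°.
+29.50° already lies in (−180°, 180°].

+29.50°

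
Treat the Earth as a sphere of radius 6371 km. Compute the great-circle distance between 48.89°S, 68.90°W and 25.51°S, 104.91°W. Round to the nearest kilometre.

4052 km

Δλ = -104.91 − -68.90 = -36.01°.
Δφ = -25.51 − -48.89 = 23.38°.
a = sin²(Δφ/2) + cos φ₁ · cos φ₂ · sin²(Δλ/2) = 0.097749.
c = 2·atan2(√a, √(1−a)) = 0.63596 rad → d = 6371·c ≈ 4051.70 km.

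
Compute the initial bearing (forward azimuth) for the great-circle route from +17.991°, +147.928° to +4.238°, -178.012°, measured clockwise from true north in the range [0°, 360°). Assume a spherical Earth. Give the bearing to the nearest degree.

108°

Δλ = -178.012 − 147.928 = -325.940°; wrapped into (−180°, 180°]: 34.060°.
θ = atan2( sin Δλ · cos φ₂ , cos φ₁ · sin φ₂ − sin φ₁ · cos φ₂ · cos Δλ )
  = atan2(0.55853, -0.18490) = 108.317° → normalised to [0°, 360°): 108.317°.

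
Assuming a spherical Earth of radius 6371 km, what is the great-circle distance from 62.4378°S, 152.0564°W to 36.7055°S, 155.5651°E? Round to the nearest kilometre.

4543 km

Δλ = 155.5651 − -152.0564 = 307.6215°; wrapped into (−180°, 180°]: -52.3785°.
Δφ = -36.7055 − -62.4378 = 25.7323°.
a = sin²(Δφ/2) + cos φ₁ · cos φ₂ · sin²(Δλ/2) = 0.121840.
c = 2·atan2(√a, √(1−a)) = 0.71313 rad → d = 6371·c ≈ 4543.33 km.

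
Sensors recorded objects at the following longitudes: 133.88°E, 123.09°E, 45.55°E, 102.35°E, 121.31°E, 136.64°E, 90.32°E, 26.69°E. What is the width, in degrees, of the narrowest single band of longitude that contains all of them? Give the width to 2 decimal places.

109.95°

Sort the longitudes: +26.69°, +45.55°, +90.32°, +102.35°, +121.31°, +123.09°, +133.88°, +136.64°.
Eastward gaps between consecutive values (wrapping around): 18.86°, 44.77°, 12.03°, 18.96°, 1.78°, 10.79°, 2.76°, 250.05°.
Largest gap = 250.05° ⇒ minimal covering band is its complement: 360° − 250.05° = 109.95°.
Band runs from +26.69° eastward to +136.64°.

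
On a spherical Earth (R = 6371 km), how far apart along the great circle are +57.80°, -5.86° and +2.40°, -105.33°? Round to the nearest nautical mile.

5583 nmi

Δλ = -105.33 − -5.86 = -99.47°.
Δφ = 2.40 − 57.80 = -55.40°.
a = sin²(Δφ/2) + cos φ₁ · cos φ₂ · sin²(Δλ/2) = 0.526081.
c = 2·atan2(√a, √(1−a)) = 1.62298 rad → d = 6371·c ≈ 10340.02 km ≈ 5583.17 nmi.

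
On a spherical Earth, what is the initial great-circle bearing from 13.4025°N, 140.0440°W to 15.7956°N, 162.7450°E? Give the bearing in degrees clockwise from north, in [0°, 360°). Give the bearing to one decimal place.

280.1°

Δλ = 162.7450 − -140.0440 = 302.7890°; wrapped into (−180°, 180°]: -57.2110°.
θ = atan2( sin Δλ · cos φ₂ , cos φ₁ · sin φ₂ − sin φ₁ · cos φ₂ · cos Δλ )
  = atan2(-0.80893, 0.14401) = -79.906° → normalised to [0°, 360°): 280.094°.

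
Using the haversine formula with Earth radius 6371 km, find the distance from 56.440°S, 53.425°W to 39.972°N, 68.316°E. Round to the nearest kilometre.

15490 km

Δλ = 68.316 − -53.425 = 121.741°.
Δφ = 39.972 − -56.440 = 96.412°.
a = sin²(Δφ/2) + cos φ₁ · cos φ₂ · sin²(Δλ/2) = 0.879101.
c = 2·atan2(√a, √(1−a)) = 2.43135 rad → d = 6371·c ≈ 15490.11 km.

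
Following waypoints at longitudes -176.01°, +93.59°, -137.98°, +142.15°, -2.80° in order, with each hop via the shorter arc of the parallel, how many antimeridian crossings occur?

Leg 1: -176.01° → +93.59°, shortest Δλ = -90.4° (west) — crosses 180°.
Leg 2: +93.59° → -137.98°, shortest Δλ = 128.43° (east) — crosses 180°.
Leg 3: -137.98° → +142.15°, shortest Δλ = -79.87° (west) — crosses 180°.
Leg 4: +142.15° → -2.80°, shortest Δλ = -144.95° (west) — does not cross 180°.
Total crossings: 3.

3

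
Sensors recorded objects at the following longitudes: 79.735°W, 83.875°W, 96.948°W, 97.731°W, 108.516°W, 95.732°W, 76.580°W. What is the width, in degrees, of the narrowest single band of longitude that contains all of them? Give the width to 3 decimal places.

31.936°

Sort the longitudes: -108.516°, -97.731°, -96.948°, -95.732°, -83.875°, -79.735°, -76.580°.
Eastward gaps between consecutive values (wrapping around): 10.785°, 0.783°, 1.216°, 11.857°, 4.140°, 3.155°, 328.064°.
Largest gap = 328.064° ⇒ minimal covering band is its complement: 360° − 328.064° = 31.936°.
Band runs from -108.516° eastward to -76.580°.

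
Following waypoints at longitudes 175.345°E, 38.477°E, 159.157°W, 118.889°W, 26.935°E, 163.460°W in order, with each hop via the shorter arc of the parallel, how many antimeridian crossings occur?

2

Leg 1: +175.345° → +38.477°, shortest Δλ = -136.868° (west) — does not cross 180°.
Leg 2: +38.477° → -159.157°, shortest Δλ = 162.366° (east) — crosses 180°.
Leg 3: -159.157° → -118.889°, shortest Δλ = 40.268° (east) — does not cross 180°.
Leg 4: -118.889° → +26.935°, shortest Δλ = 145.824° (east) — does not cross 180°.
Leg 5: +26.935° → -163.460°, shortest Δλ = 169.605° (east) — crosses 180°.
Total crossings: 2.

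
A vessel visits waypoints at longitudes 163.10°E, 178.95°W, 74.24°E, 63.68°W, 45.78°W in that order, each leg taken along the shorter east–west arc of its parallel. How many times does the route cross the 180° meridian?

2

Leg 1: +163.10° → -178.95°, shortest Δλ = 17.95° (east) — crosses 180°.
Leg 2: -178.95° → +74.24°, shortest Δλ = -106.81° (west) — crosses 180°.
Leg 3: +74.24° → -63.68°, shortest Δλ = -137.92° (west) — does not cross 180°.
Leg 4: -63.68° → -45.78°, shortest Δλ = 17.9° (east) — does not cross 180°.
Total crossings: 2.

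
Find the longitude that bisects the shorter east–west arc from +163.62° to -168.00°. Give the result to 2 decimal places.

Signed shortest Δλ from +163.62° to -168.00° is +28.38°.
Midpoint longitude = +163.62° + (+28.38°)/2 = +163.62° + 14.19° = +177.81°.
(The naïve average (+163.62 + -168.00)/2 = -2.19° is on the wrong side of the globe.)

+177.81°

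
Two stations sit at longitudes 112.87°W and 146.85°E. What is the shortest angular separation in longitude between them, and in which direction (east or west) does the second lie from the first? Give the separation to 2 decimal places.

100.28° west

Raw difference: 146.85 − -112.87 = 259.72°.
Normalise into (−180°, 180°]: 259.72° − 360° = -100.28°.
Negative ⇒ the second point lies to the west; separation 100.28°.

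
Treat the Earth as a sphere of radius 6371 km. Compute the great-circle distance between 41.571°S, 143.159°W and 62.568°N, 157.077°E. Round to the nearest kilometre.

12737 km

Δλ = 157.077 − -143.159 = 300.236°; wrapped into (−180°, 180°]: -59.764°.
Δφ = 62.568 − -41.571 = 104.139°.
a = sin²(Δφ/2) + cos φ₁ · cos φ₂ · sin²(Δλ/2) = 0.707689.
c = 2·atan2(√a, √(1−a)) = 1.99915 rad → d = 6371·c ≈ 12736.62 km.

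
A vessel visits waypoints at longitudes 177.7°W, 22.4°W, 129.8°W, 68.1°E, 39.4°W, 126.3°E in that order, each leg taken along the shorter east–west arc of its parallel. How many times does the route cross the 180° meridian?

1

Leg 1: -177.7° → -22.4°, shortest Δλ = 155.3° (east) — does not cross 180°.
Leg 2: -22.4° → -129.8°, shortest Δλ = -107.4° (west) — does not cross 180°.
Leg 3: -129.8° → +68.1°, shortest Δλ = -162.1° (west) — crosses 180°.
Leg 4: +68.1° → -39.4°, shortest Δλ = -107.5° (west) — does not cross 180°.
Leg 5: -39.4° → +126.3°, shortest Δλ = 165.7° (east) — does not cross 180°.
Total crossings: 1.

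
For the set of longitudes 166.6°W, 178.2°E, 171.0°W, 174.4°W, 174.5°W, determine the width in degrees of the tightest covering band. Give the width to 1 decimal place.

15.2°

Sort the longitudes: -174.5°, -174.4°, -171.0°, -166.6°, +178.2°.
Eastward gaps between consecutive values (wrapping around): 0.1°, 3.4°, 4.4°, 344.8°, 7.3°.
Largest gap = 344.8° ⇒ minimal covering band is its complement: 360° − 344.8° = 15.2°.
Band runs from +178.2° eastward to -166.6°, crossing the antimeridian.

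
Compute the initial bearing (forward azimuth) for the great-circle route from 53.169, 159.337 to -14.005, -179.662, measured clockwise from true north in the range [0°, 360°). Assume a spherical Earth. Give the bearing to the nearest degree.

Δλ = -179.662 − 159.337 = -338.999°; wrapped into (−180°, 180°]: 21.001°.
θ = atan2( sin Δλ · cos φ₂ , cos φ₁ · sin φ₂ − sin φ₁ · cos φ₂ · cos Δλ )
  = atan2(0.34773, -0.87010) = 158.216° → normalised to [0°, 360°): 158.216°.

158°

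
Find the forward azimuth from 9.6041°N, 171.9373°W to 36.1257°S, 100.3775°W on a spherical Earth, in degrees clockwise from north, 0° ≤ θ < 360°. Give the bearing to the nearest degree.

Δλ = -100.3775 − -171.9373 = 71.5598°.
θ = atan2( sin Δλ · cos φ₂ , cos φ₁ · sin φ₂ − sin φ₁ · cos φ₂ · cos Δλ )
  = atan2(0.76625, -0.62392) = 129.154° → normalised to [0°, 360°): 129.154°.

129°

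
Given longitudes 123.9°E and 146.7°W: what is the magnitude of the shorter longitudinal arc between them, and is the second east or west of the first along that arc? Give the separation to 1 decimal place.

Raw difference: -146.7 − 123.9 = -270.6°.
Normalise into (−180°, 180°]: -270.6° + 360° = 89.4°.
Positive ⇒ the second point lies to the east; separation 89.4°.

89.4° east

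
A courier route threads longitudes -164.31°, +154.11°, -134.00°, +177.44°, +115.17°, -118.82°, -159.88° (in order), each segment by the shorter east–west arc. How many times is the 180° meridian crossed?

Leg 1: -164.31° → +154.11°, shortest Δλ = -41.58° (west) — crosses 180°.
Leg 2: +154.11° → -134.00°, shortest Δλ = 71.89° (east) — crosses 180°.
Leg 3: -134.00° → +177.44°, shortest Δλ = -48.56° (west) — crosses 180°.
Leg 4: +177.44° → +115.17°, shortest Δλ = -62.27° (west) — does not cross 180°.
Leg 5: +115.17° → -118.82°, shortest Δλ = 126.01° (east) — crosses 180°.
Leg 6: -118.82° → -159.88°, shortest Δλ = -41.06° (west) — does not cross 180°.
Total crossings: 4.

4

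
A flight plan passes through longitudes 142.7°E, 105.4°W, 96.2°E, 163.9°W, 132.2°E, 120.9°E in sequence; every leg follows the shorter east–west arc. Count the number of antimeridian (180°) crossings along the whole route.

4

Leg 1: +142.7° → -105.4°, shortest Δλ = 111.9° (east) — crosses 180°.
Leg 2: -105.4° → +96.2°, shortest Δλ = -158.4° (west) — crosses 180°.
Leg 3: +96.2° → -163.9°, shortest Δλ = 99.9° (east) — crosses 180°.
Leg 4: -163.9° → +132.2°, shortest Δλ = -63.9° (west) — crosses 180°.
Leg 5: +132.2° → +120.9°, shortest Δλ = -11.3° (west) — does not cross 180°.
Total crossings: 4.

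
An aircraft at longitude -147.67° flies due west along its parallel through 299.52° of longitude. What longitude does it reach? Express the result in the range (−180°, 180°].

-87.19°

Start at -147.67°; shift −299.52° → -447.19°.
-447.19° lies outside (−180°, 180°]; add 360° → -87.19°.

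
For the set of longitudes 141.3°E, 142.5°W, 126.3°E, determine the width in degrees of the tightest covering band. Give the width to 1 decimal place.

91.2°

Sort the longitudes: -142.5°, +126.3°, +141.3°.
Eastward gaps between consecutive values (wrapping around): 268.8°, 15.0°, 76.2°.
Largest gap = 268.8° ⇒ minimal covering band is its complement: 360° − 268.8° = 91.2°.
Band runs from +126.3° eastward to -142.5°, crossing the antimeridian.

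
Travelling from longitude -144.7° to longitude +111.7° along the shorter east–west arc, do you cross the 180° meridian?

Naïve |111.7 − -144.7| = 256.4° > 180°, so the shorter arc goes the other way round — across 180°.
Signed shortest Δλ = ((111.7 − -144.7 + 180) mod 360) − 180 = -103.6°.
Going west by 103.6° from -144.7° passes through 180° before reaching +111.7°.

Yes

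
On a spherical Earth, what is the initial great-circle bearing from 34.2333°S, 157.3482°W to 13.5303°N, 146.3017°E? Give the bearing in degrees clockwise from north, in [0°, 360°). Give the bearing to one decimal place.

301.5°

Δλ = 146.3017 − -157.3482 = 303.6499°; wrapped into (−180°, 180°]: -56.3501°.
θ = atan2( sin Δλ · cos φ₂ , cos φ₁ · sin φ₂ − sin φ₁ · cos φ₂ · cos Δλ )
  = atan2(-0.80934, 0.49650) = -58.472° → normalised to [0°, 360°): 301.528°.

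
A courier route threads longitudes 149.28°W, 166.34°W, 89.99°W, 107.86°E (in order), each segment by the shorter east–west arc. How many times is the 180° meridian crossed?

1

Leg 1: -149.28° → -166.34°, shortest Δλ = -17.06° (west) — does not cross 180°.
Leg 2: -166.34° → -89.99°, shortest Δλ = 76.35° (east) — does not cross 180°.
Leg 3: -89.99° → +107.86°, shortest Δλ = -162.15° (west) — crosses 180°.
Total crossings: 1.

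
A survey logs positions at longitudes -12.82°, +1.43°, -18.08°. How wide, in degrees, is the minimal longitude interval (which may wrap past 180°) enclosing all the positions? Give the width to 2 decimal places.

Sort the longitudes: -18.08°, -12.82°, +1.43°.
Eastward gaps between consecutive values (wrapping around): 5.26°, 14.25°, 340.49°.
Largest gap = 340.49° ⇒ minimal covering band is its complement: 360° − 340.49° = 19.51°.
Band runs from -18.08° eastward to +1.43°.

19.51°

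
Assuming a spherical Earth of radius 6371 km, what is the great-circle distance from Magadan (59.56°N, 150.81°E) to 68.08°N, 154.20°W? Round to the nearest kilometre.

Δλ = -154.20 − 150.81 = -305.01°; wrapped into (−180°, 180°]: 54.99°.
Δφ = 68.08 − 59.56 = 8.52°.
a = sin²(Δφ/2) + cos φ₁ · cos φ₂ · sin²(Δλ/2) = 0.045830.
c = 2·atan2(√a, √(1−a)) = 0.43150 rad → d = 6371·c ≈ 2749.07 km.

2749 km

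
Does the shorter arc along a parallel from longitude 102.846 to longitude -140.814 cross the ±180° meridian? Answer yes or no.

Naïve |-140.814 − 102.846| = 243.66° > 180°, so the shorter arc goes the other way round — across 180°.
Signed shortest Δλ = ((-140.814 − 102.846 + 180) mod 360) − 180 = 116.34°.
Going east by 116.34° from +102.846° passes through 180° before reaching -140.814°.

Yes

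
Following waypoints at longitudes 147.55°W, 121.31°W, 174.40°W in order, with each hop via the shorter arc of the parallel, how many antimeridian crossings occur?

Leg 1: -147.55° → -121.31°, shortest Δλ = 26.24° (east) — does not cross 180°.
Leg 2: -121.31° → -174.40°, shortest Δλ = -53.09° (west) — does not cross 180°.
Total crossings: 0.

0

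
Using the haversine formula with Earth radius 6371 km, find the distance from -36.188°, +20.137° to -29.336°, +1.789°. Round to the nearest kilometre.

Δλ = 1.789 − 20.137 = -18.348°.
Δφ = -29.336 − -36.188 = 6.852°.
a = sin²(Δφ/2) + cos φ₁ · cos φ₂ · sin²(Δλ/2) = 0.021456.
c = 2·atan2(√a, √(1−a)) = 0.29401 rad → d = 6371·c ≈ 1873.15 km.

1873 km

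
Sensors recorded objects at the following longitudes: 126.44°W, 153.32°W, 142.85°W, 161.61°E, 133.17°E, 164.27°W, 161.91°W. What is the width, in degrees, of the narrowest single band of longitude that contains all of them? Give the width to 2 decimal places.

100.39°

Sort the longitudes: -164.27°, -161.91°, -153.32°, -142.85°, -126.44°, +133.17°, +161.61°.
Eastward gaps between consecutive values (wrapping around): 2.36°, 8.59°, 10.47°, 16.41°, 259.61°, 28.44°, 34.12°.
Largest gap = 259.61° ⇒ minimal covering band is its complement: 360° − 259.61° = 100.39°.
Band runs from +133.17° eastward to -126.44°, crossing the antimeridian.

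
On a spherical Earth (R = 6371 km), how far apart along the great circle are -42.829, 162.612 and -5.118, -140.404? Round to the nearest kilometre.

Δλ = -140.404 − 162.612 = -303.016°; wrapped into (−180°, 180°]: 56.984°.
Δφ = -5.118 − -42.829 = 37.711°.
a = sin²(Δφ/2) + cos φ₁ · cos φ₂ · sin²(Δλ/2) = 0.270673.
c = 2·atan2(√a, √(1−a)) = 1.09432 rad → d = 6371·c ≈ 6971.89 km.

6972 km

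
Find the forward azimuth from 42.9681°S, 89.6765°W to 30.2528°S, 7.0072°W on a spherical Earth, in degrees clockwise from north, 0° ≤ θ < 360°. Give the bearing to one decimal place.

Δλ = -7.0072 − -89.6765 = 82.6693°.
θ = atan2( sin Δλ · cos φ₂ , cos φ₁ · sin φ₂ − sin φ₁ · cos φ₂ · cos Δλ )
  = atan2(0.85675, -0.29353) = 108.912° → normalised to [0°, 360°): 108.912°.

108.9°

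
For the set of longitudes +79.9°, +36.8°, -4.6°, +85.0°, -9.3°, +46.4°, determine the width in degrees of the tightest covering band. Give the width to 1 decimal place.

94.3°

Sort the longitudes: -9.3°, -4.6°, +36.8°, +46.4°, +79.9°, +85.0°.
Eastward gaps between consecutive values (wrapping around): 4.7°, 41.4°, 9.6°, 33.5°, 5.1°, 265.7°.
Largest gap = 265.7° ⇒ minimal covering band is its complement: 360° − 265.7° = 94.3°.
Band runs from -9.3° eastward to +85.0°.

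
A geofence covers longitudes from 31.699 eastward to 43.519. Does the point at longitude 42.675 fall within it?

Band width going east from +31.699° to +43.519°: ((43.519 − 31.699) mod 360) = 11.820°.
Offset of +42.675° east of the west edge: ((42.675 − 31.699) mod 360) = 10.976°.
10.976° ≤ 11.820° ⇒ inside.

Yes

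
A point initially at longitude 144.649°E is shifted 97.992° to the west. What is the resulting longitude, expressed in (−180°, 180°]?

46.657°E

Start at +144.649°; shift −97.992° → +46.657°.
+46.657° already lies in (−180°, 180°].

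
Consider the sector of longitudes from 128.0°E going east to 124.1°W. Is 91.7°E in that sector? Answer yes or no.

No

Band width going east from +128.0° to -124.1°: ((-124.1 − 128.0) mod 360) = 107.9°.
Offset of +91.7° east of the west edge: ((91.7 − 128.0) mod 360) = 323.7°.
323.7° > 107.9° ⇒ outside.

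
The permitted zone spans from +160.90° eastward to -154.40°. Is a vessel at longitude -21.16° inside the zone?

Band width going east from +160.90° to -154.40°: ((-154.40 − 160.90) mod 360) = 44.70°.
Offset of -21.16° east of the west edge: ((-21.16 − 160.90) mod 360) = 177.94°.
177.94° > 44.70° ⇒ outside.

No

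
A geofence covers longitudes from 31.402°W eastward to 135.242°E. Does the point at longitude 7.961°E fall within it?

Band width going east from -31.402° to +135.242°: ((135.242 − -31.402) mod 360) = 166.644°.
Offset of +7.961° east of the west edge: ((7.961 − -31.402) mod 360) = 39.363°.
39.363° ≤ 166.644° ⇒ inside.

Yes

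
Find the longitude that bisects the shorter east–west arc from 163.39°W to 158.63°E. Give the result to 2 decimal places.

Signed shortest Δλ from -163.39° to +158.63° is -37.98°.
Midpoint longitude = -163.39° + (-37.98°)/2 = -163.39° − 18.99° = -182.38°.
Normalise into (−180°, 180°]: +177.62°.
(The naïve average (-163.39 + +158.63)/2 = -2.38° is on the wrong side of the globe.)

177.62°E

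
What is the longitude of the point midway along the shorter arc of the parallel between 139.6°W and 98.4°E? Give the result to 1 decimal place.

Signed shortest Δλ from -139.6° to +98.4° is -122.0°.
Midpoint longitude = -139.6° + (-122.0°)/2 = -139.6° − 61.0° = -200.6°.
Normalise into (−180°, 180°]: +159.4°.
(The naïve average (-139.6 + +98.4)/2 = -20.6° is on the wrong side of the globe.)

159.4°E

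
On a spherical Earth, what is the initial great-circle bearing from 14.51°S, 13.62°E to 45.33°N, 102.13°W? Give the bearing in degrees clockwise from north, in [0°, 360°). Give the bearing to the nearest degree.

Δλ = -102.13 − 13.62 = -115.75°.
θ = atan2( sin Δλ · cos φ₂ , cos φ₁ · sin φ₂ − sin φ₁ · cos φ₂ · cos Δλ )
  = atan2(-0.63321, 0.61196) = -45.978° → normalised to [0°, 360°): 314.022°.

314°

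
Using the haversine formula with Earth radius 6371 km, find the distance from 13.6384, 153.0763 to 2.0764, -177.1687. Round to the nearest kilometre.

3515 km

Δλ = -177.1687 − 153.0763 = -330.2450°; wrapped into (−180°, 180°]: 29.7550°.
Δφ = 2.0764 − 13.6384 = -11.5620°.
a = sin²(Δφ/2) + cos φ₁ · cos φ₂ · sin²(Δλ/2) = 0.074167.
c = 2·atan2(√a, √(1−a)) = 0.55164 rad → d = 6371·c ≈ 3514.51 km.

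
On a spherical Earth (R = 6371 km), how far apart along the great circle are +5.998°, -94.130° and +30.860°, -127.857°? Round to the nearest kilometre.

4472 km

Δλ = -127.857 − -94.130 = -33.727°.
Δφ = 30.860 − 5.998 = 24.862°.
a = sin²(Δφ/2) + cos φ₁ · cos φ₂ · sin²(Δλ/2) = 0.118183.
c = 2·atan2(√a, √(1−a)) = 0.70187 rad → d = 6371·c ≈ 4471.63 km.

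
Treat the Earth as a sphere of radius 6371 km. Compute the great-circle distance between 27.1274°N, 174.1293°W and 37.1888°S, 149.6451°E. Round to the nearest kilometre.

8091 km

Δλ = 149.6451 − -174.1293 = 323.7744°; wrapped into (−180°, 180°]: -36.2256°.
Δφ = -37.1888 − 27.1274 = -64.3162°.
a = sin²(Δφ/2) + cos φ₁ · cos φ₂ · sin²(Δλ/2) = 0.351825.
c = 2·atan2(√a, √(1−a)) = 1.26993 rad → d = 6371·c ≈ 8090.71 km.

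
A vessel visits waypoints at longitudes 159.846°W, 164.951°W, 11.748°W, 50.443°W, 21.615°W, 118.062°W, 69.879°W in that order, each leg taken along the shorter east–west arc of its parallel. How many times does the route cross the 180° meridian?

Leg 1: -159.846° → -164.951°, shortest Δλ = -5.105° (west) — does not cross 180°.
Leg 2: -164.951° → -11.748°, shortest Δλ = 153.203° (east) — does not cross 180°.
Leg 3: -11.748° → -50.443°, shortest Δλ = -38.695° (west) — does not cross 180°.
Leg 4: -50.443° → -21.615°, shortest Δλ = 28.828° (east) — does not cross 180°.
Leg 5: -21.615° → -118.062°, shortest Δλ = -96.447° (west) — does not cross 180°.
Leg 6: -118.062° → -69.879°, shortest Δλ = 48.183° (east) — does not cross 180°.
Total crossings: 0.

0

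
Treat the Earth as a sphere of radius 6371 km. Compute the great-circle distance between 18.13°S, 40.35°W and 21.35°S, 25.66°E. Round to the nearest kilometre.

6867 km

Δλ = 25.66 − -40.35 = 66.01°.
Δφ = -21.35 − -18.13 = -3.22°.
a = sin²(Δφ/2) + cos φ₁ · cos φ₂ · sin²(Δλ/2) = 0.263419.
c = 2·atan2(√a, √(1−a)) = 1.07792 rad → d = 6371·c ≈ 6867.42 km.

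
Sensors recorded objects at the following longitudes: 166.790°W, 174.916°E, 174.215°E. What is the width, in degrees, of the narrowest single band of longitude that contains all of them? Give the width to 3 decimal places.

18.995°

Sort the longitudes: -166.790°, +174.215°, +174.916°.
Eastward gaps between consecutive values (wrapping around): 341.005°, 0.701°, 18.294°.
Largest gap = 341.005° ⇒ minimal covering band is its complement: 360° − 341.005° = 18.995°.
Band runs from +174.215° eastward to -166.790°, crossing the antimeridian.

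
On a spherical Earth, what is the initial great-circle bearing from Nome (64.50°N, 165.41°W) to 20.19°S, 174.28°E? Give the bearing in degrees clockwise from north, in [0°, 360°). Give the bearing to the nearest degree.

Δλ = 174.28 − -165.41 = 339.69°; wrapped into (−180°, 180°]: -20.31°.
θ = atan2( sin Δλ · cos φ₂ , cos φ₁ · sin φ₂ − sin φ₁ · cos φ₂ · cos Δλ )
  = atan2(-0.32577, -0.94304) = -160.943° → normalised to [0°, 360°): 199.057°.

199°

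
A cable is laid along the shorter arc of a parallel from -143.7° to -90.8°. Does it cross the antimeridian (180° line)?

No

Signed shortest Δλ = ((-90.8 − -143.7 + 180) mod 360) − 180 = 52.9°.
Going east by 52.9° from -143.7° reaches -90.8° without touching 180°.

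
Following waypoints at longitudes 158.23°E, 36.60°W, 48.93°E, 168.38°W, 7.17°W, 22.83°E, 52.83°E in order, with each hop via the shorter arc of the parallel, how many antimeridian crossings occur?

2

Leg 1: +158.23° → -36.60°, shortest Δλ = 165.17° (east) — crosses 180°.
Leg 2: -36.60° → +48.93°, shortest Δλ = 85.53° (east) — does not cross 180°.
Leg 3: +48.93° → -168.38°, shortest Δλ = 142.69° (east) — crosses 180°.
Leg 4: -168.38° → -7.17°, shortest Δλ = 161.21° (east) — does not cross 180°.
Leg 5: -7.17° → +22.83°, shortest Δλ = 30.0° (east) — does not cross 180°.
Leg 6: +22.83° → +52.83°, shortest Δλ = 30.0° (east) — does not cross 180°.
Total crossings: 2.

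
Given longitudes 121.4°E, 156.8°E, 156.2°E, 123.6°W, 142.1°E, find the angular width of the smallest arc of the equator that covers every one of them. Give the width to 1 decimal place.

115.0°

Sort the longitudes: -123.6°, +121.4°, +142.1°, +156.2°, +156.8°.
Eastward gaps between consecutive values (wrapping around): 245.0°, 20.7°, 14.1°, 0.6°, 79.6°.
Largest gap = 245.0° ⇒ minimal covering band is its complement: 360° − 245.0° = 115.0°.
Band runs from +121.4° eastward to -123.6°, crossing the antimeridian.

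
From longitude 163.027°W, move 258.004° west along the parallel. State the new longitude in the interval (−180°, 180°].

61.031°W

Start at -163.027°; shift −258.004° → -421.031°.
-421.031° lies outside (−180°, 180°]; add 360° → -61.031°.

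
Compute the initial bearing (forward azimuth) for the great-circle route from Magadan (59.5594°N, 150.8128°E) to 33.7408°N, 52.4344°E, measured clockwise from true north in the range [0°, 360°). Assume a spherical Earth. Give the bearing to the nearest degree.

Δλ = 52.4344 − 150.8128 = -98.3784°.
θ = atan2( sin Δλ · cos φ₂ , cos φ₁ · sin φ₂ − sin φ₁ · cos φ₂ · cos Δλ )
  = atan2(-0.82268, 0.38587) = -64.871° → normalised to [0°, 360°): 295.129°.

295°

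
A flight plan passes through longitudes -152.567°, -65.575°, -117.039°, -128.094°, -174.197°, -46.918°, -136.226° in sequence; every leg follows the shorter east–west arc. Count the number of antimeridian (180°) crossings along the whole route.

0

Leg 1: -152.567° → -65.575°, shortest Δλ = 86.992° (east) — does not cross 180°.
Leg 2: -65.575° → -117.039°, shortest Δλ = -51.464° (west) — does not cross 180°.
Leg 3: -117.039° → -128.094°, shortest Δλ = -11.055° (west) — does not cross 180°.
Leg 4: -128.094° → -174.197°, shortest Δλ = -46.103° (west) — does not cross 180°.
Leg 5: -174.197° → -46.918°, shortest Δλ = 127.279° (east) — does not cross 180°.
Leg 6: -46.918° → -136.226°, shortest Δλ = -89.308° (west) — does not cross 180°.
Total crossings: 0.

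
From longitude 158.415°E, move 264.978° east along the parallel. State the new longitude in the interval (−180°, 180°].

63.393°E

Start at +158.415°; shift +264.978° → +423.393°.
+423.393° lies outside (−180°, 180°]; subtract 360° → +63.393°.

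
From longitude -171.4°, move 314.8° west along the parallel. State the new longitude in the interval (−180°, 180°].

-126.2°

Start at -171.4°; shift −314.8° → -486.2°.
-486.2° lies outside (−180°, 180°]; add 360° → -126.2°.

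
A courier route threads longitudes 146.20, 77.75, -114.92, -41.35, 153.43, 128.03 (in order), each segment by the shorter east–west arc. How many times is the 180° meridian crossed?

Leg 1: +146.20° → +77.75°, shortest Δλ = -68.45° (west) — does not cross 180°.
Leg 2: +77.75° → -114.92°, shortest Δλ = 167.33° (east) — crosses 180°.
Leg 3: -114.92° → -41.35°, shortest Δλ = 73.57° (east) — does not cross 180°.
Leg 4: -41.35° → +153.43°, shortest Δλ = -165.22° (west) — crosses 180°.
Leg 5: +153.43° → +128.03°, shortest Δλ = -25.4° (west) — does not cross 180°.
Total crossings: 2.

2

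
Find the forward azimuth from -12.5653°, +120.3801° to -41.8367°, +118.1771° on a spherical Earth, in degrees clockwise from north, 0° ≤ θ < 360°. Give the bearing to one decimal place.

Δλ = 118.1771 − 120.3801 = -2.2030°.
θ = atan2( sin Δλ · cos φ₂ , cos φ₁ · sin φ₂ − sin φ₁ · cos φ₂ · cos Δλ )
  = atan2(-0.02864, -0.48907) = -176.649° → normalised to [0°, 360°): 183.351°.

183.4°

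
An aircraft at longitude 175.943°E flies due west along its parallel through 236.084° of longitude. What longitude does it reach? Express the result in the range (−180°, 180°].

Start at +175.943°; shift −236.084° → -60.141°.
-60.141° already lies in (−180°, 180°].

60.141°W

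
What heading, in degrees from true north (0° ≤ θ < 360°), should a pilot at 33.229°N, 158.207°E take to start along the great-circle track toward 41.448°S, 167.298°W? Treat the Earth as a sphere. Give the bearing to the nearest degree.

155°

Δλ = -167.298 − 158.207 = -325.505°; wrapped into (−180°, 180°]: 34.495°.
θ = atan2( sin Δλ · cos φ₂ , cos φ₁ · sin φ₂ − sin φ₁ · cos φ₂ · cos Δλ )
  = atan2(0.42450, -0.89223) = 154.556° → normalised to [0°, 360°): 154.556°.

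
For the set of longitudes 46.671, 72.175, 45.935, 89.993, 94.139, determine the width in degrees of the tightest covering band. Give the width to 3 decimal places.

48.204°

Sort the longitudes: +45.935°, +46.671°, +72.175°, +89.993°, +94.139°.
Eastward gaps between consecutive values (wrapping around): 0.736°, 25.504°, 17.818°, 4.146°, 311.796°.
Largest gap = 311.796° ⇒ minimal covering band is its complement: 360° − 311.796° = 48.204°.
Band runs from +45.935° eastward to +94.139°.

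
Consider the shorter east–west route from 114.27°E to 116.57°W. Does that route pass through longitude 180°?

Naïve |-116.57 − 114.27| = 230.84° > 180°, so the shorter arc goes the other way round — across 180°.
Signed shortest Δλ = ((-116.57 − 114.27 + 180) mod 360) − 180 = 129.16°.
Going east by 129.16° from +114.27° passes through 180° before reaching -116.57°.

Yes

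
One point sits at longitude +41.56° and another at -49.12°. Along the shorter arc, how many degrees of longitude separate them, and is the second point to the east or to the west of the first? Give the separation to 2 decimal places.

Raw difference: -49.12 − 41.56 = -90.68°.
Normalise into (−180°, 180°]: -90.68° stays -90.68°.
Negative ⇒ the second point lies to the west; separation 90.68°.

90.68° west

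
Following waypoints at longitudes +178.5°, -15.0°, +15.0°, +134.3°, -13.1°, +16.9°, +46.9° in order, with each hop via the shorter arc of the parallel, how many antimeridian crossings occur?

1

Leg 1: +178.5° → -15.0°, shortest Δλ = 166.5° (east) — crosses 180°.
Leg 2: -15.0° → +15.0°, shortest Δλ = 30.0° (east) — does not cross 180°.
Leg 3: +15.0° → +134.3°, shortest Δλ = 119.3° (east) — does not cross 180°.
Leg 4: +134.3° → -13.1°, shortest Δλ = -147.4° (west) — does not cross 180°.
Leg 5: -13.1° → +16.9°, shortest Δλ = 30.0° (east) — does not cross 180°.
Leg 6: +16.9° → +46.9°, shortest Δλ = 30.0° (east) — does not cross 180°.
Total crossings: 1.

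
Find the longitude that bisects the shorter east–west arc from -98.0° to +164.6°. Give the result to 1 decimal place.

-146.7°

Signed shortest Δλ from -98.0° to +164.6° is -97.4°.
Midpoint longitude = -98.0° + (-97.4°)/2 = -98.0° − 48.7° = -146.7°.
(The naïve average (-98.0 + +164.6)/2 = 33.3° is on the wrong side of the globe.)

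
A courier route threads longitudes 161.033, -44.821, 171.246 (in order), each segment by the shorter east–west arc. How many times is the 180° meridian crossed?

2

Leg 1: +161.033° → -44.821°, shortest Δλ = 154.146° (east) — crosses 180°.
Leg 2: -44.821° → +171.246°, shortest Δλ = -143.933° (west) — crosses 180°.
Total crossings: 2.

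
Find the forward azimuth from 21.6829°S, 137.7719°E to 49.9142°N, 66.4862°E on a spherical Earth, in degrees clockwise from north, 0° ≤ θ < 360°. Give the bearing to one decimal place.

Δλ = 66.4862 − 137.7719 = -71.2857°.
θ = atan2( sin Δλ · cos φ₂ , cos φ₁ · sin φ₂ − sin φ₁ · cos φ₂ · cos Δλ )
  = atan2(-0.60989, 0.78728) = -37.764° → normalised to [0°, 360°): 322.236°.

322.2°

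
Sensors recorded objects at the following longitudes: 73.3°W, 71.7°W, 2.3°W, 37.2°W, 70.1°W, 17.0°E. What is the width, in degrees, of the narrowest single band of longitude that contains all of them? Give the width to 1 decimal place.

90.3°

Sort the longitudes: -73.3°, -71.7°, -70.1°, -37.2°, -2.3°, +17.0°.
Eastward gaps between consecutive values (wrapping around): 1.6°, 1.6°, 32.9°, 34.9°, 19.3°, 269.7°.
Largest gap = 269.7° ⇒ minimal covering band is its complement: 360° − 269.7° = 90.3°.
Band runs from -73.3° eastward to +17.0°.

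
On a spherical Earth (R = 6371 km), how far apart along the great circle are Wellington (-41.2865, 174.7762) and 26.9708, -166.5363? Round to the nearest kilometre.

Δλ = -166.5363 − 174.7762 = -341.3125°; wrapped into (−180°, 180°]: 18.6875°.
Δφ = 26.9708 − -41.2865 = 68.2573°.
a = sin²(Δφ/2) + cos φ₁ · cos φ₂ · sin²(Δλ/2) = 0.332434.
c = 2·atan2(√a, √(1−a)) = 1.22905 rad → d = 6371·c ≈ 7830.28 km.

7830 km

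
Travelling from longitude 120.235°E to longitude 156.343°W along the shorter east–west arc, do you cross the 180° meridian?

Yes

Naïve |-156.343 − 120.235| = 276.578° > 180°, so the shorter arc goes the other way round — across 180°.
Signed shortest Δλ = ((-156.343 − 120.235 + 180) mod 360) − 180 = 83.422°.
Going east by 83.422° from +120.235° passes through 180° before reaching -156.343°.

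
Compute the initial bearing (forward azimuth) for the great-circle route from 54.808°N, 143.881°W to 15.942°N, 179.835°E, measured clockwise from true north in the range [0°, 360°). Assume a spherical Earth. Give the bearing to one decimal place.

230.1°

Δλ = 179.835 − -143.881 = 323.716°; wrapped into (−180°, 180°]: -36.284°.
θ = atan2( sin Δλ · cos φ₂ , cos φ₁ · sin φ₂ − sin φ₁ · cos φ₂ · cos Δλ )
  = atan2(-0.56903, -0.47513) = -129.861° → normalised to [0°, 360°): 230.139°.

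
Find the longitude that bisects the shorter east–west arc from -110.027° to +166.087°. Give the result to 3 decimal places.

-151.970°

Signed shortest Δλ from -110.027° to +166.087° is -83.886°.
Midpoint longitude = -110.027° + (-83.886°)/2 = -110.027° − 41.943° = -151.970°.
(The naïve average (-110.027 + +166.087)/2 = 28.03° is on the wrong side of the globe.)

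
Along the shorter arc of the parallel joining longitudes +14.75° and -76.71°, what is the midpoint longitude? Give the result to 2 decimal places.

-30.98°

Signed shortest Δλ from +14.75° to -76.71° is -91.46°.
Midpoint longitude = +14.75° + (-91.46°)/2 = +14.75° − 45.73° = -30.98°.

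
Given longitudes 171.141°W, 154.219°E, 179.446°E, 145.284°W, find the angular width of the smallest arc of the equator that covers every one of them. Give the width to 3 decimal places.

60.497°

Sort the longitudes: -171.141°, -145.284°, +154.219°, +179.446°.
Eastward gaps between consecutive values (wrapping around): 25.857°, 299.503°, 25.227°, 9.413°.
Largest gap = 299.503° ⇒ minimal covering band is its complement: 360° − 299.503° = 60.497°.
Band runs from +154.219° eastward to -145.284°, crossing the antimeridian.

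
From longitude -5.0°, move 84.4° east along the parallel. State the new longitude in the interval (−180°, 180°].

Start at -5.0°; shift +84.4° → +79.4°.
+79.4° already lies in (−180°, 180°].

+79.4°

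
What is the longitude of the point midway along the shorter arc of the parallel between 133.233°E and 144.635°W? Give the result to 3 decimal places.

174.299°E

Signed shortest Δλ from +133.233° to -144.635° is +82.132°.
Midpoint longitude = +133.233° + (+82.132°)/2 = +133.233° + 41.066° = +174.299°.
(The naïve average (+133.233 + -144.635)/2 = -5.701° is on the wrong side of the globe.)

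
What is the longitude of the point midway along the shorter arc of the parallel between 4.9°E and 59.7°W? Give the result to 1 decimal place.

27.4°W

Signed shortest Δλ from +4.9° to -59.7° is -64.6°.
Midpoint longitude = +4.9° + (-64.6°)/2 = +4.9° − 32.3° = -27.4°.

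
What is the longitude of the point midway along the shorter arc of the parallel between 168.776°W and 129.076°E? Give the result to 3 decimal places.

160.150°E

Signed shortest Δλ from -168.776° to +129.076° is -62.148°.
Midpoint longitude = -168.776° + (-62.148°)/2 = -168.776° − 31.074° = -199.850°.
Normalise into (−180°, 180°]: +160.150°.
(The naïve average (-168.776 + +129.076)/2 = -19.85° is on the wrong side of the globe.)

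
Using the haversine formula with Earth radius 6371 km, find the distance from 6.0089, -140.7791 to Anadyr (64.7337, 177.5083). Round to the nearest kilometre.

Δλ = 177.5083 − -140.7791 = 318.2874°; wrapped into (−180°, 180°]: -41.7126°.
Δφ = 64.7337 − 6.0089 = 58.7248°.
a = sin²(Δφ/2) + cos φ₁ · cos φ₂ · sin²(Δλ/2) = 0.294230.
c = 2·atan2(√a, √(1−a)) = 1.14665 rad → d = 6371·c ≈ 7305.33 km.

7305 km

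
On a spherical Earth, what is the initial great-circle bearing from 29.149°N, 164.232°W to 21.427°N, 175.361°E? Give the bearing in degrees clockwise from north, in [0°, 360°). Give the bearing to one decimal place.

Δλ = 175.361 − -164.232 = 339.593°; wrapped into (−180°, 180°]: -20.407°.
θ = atan2( sin Δλ · cos φ₂ , cos φ₁ · sin φ₂ − sin φ₁ · cos φ₂ · cos Δλ )
  = atan2(-0.32459, -0.10591) = -108.071° → normalised to [0°, 360°): 251.929°.

251.9°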